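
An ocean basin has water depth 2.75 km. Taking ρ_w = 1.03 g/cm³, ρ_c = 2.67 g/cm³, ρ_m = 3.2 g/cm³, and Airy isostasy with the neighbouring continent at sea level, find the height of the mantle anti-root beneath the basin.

8.51 km

Balancing pressure at the compensation depth: replacing crust with seawater at the top is compensated by replacing crust with mantle at the base: d (ρ_c − ρ_w) = a (ρ_m − ρ_c).
a = d (ρ_c − ρ_w)/(ρ_m − ρ_c) = 2.75 km × 1.64/0.53 = 8.51 km.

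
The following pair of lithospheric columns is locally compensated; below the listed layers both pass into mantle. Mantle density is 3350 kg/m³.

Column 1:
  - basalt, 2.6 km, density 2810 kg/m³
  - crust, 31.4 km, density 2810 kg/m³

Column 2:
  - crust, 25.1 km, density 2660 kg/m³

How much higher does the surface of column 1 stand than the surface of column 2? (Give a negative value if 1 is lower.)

0.311 km

For any compensation level in the mantle, the mantle terms cancel and isostasy reduces to e = (Σt_1 − Σt_2) − (Σ(ρt)_1 − Σ(ρt)_2) / ρ_m.
Σt_1 = 34 km; Σt_2 = 25.1 km; Σ(ρt)_1 = 95540; Σ(ρt)_2 = 66766 (in km·kg/m³).
e = (34 − 25.1) − (95540 − 66766) / 3350 = 0.311 km.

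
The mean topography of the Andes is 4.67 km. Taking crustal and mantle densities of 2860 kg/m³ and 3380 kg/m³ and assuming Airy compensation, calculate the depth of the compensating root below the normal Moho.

Balancing pressure at the compensation depth: the weight of the topography is balanced by the buoyancy of the root, ρ_c h = (ρ_m − ρ_c) r.
r = h · ρ_c / (ρ_m − ρ_c) = 4.67 km × 2860 / (3380 − 2860) = 25.7 km.

25.7 km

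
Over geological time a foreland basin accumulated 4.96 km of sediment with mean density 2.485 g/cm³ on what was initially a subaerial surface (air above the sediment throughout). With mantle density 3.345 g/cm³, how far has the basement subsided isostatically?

Subaerial load: s = t ρ_sed / ρ_m = 4.96 km × 2.485/3.345 = 3.68 km.

3.68 km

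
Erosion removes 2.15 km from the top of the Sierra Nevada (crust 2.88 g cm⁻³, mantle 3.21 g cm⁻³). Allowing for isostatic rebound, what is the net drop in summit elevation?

Rebound u = e ρ_c/ρ_m = 2.15 km × 2.88/3.21 = 1.929 km.
Net surface drop = e − u = 2.15 km − 1.929 km = e (ρ_m − ρ_c)/ρ_m = 0.221 km.

0.221 km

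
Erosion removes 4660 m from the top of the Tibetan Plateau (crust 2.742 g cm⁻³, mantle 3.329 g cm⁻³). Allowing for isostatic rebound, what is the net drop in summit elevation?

Rebound u = e ρ_c/ρ_m = 4660 m × 2.742/3.329 = 3838 m.
Net surface drop = e − u = 4660 m − 3838 m = e (ρ_m − ρ_c)/ρ_m = 822 m.

822 m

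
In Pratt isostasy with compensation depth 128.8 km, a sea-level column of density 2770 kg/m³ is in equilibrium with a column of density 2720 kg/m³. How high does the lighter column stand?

ρ_ref D = ρ (D + h) → h = D (ρ_ref − ρ)/ρ.
h = 128.8 km × (2770 − 2720)/2720 = 2.37 km.

2.37 km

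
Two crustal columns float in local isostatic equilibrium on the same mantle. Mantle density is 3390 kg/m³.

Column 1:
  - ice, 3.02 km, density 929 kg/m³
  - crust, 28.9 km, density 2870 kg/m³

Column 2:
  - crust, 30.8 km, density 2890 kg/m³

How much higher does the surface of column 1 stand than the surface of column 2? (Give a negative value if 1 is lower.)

For any compensation level in the mantle, the mantle terms cancel and isostasy reduces to e = (Σt_1 − Σt_2) − (Σ(ρt)_1 − Σ(ρt)_2) / ρ_m.
Σt_1 = 31.92 km; Σt_2 = 30.8 km; Σ(ρt)_1 = 85748.58; Σ(ρt)_2 = 89012 (in km·kg/m³).
e = (31.92 − 30.8) − (85748.58 − 89012) / 3390 = 2.08 km.

2.08 km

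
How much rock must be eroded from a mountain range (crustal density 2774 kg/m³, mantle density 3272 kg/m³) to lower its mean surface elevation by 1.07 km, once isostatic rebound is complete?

7.03 km

Net drop Δ = e − u = e − e ρ_c/ρ_m = e (ρ_m − ρ_c)/ρ_m.
e = Δ ρ_m/(ρ_m − ρ_c) = 1.07 km × 3272/498 = 7.03 km.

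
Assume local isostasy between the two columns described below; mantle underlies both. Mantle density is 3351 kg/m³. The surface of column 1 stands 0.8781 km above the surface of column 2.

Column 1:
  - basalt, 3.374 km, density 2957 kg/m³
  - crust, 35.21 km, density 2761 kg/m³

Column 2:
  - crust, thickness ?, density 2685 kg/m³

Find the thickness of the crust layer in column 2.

28.8 km

Take the compensation level at the base of the deeper column (depth z_c below the surface of column 1) and equate Σ ρ_i t_i down to z_c; mantle fills any gap and the z_c terms cancel.
Column 1: 3.374×2957 + 35.21×2761 + (z_c − 38.584)×3351
Column 2: 0.8781×0 + x×2685 + (z_c − 0.8781 − 0 − x)×3351
The z_c×3351 term appears on both sides and cancels. Collect the known terms of each column as K = Σ(ρt)_known − 3351 × (depth of known layers): K_1 = 107191.728 − 3351×38.584 = −22103.256; K_2 = 0 − 3351×(0.8781 + 0) = −2942.5131.
Balance: K_1 = K_2 − x×(3351 − 2685), so x = (K_2 − K_1)/(3351 − 2685) = 19160.7/666 = 28.8 km.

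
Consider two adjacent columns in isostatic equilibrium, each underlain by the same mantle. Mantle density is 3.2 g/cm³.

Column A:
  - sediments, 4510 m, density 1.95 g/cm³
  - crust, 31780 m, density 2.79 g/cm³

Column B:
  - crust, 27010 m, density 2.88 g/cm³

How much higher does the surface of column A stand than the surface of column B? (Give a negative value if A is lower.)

3130 m

For any compensation level in the mantle, the mantle terms cancel and isostasy reduces to e = (Σt_A − Σt_B) − (Σ(ρt)_A − Σ(ρt)_B) / ρ_m.
Σt_A = 36290 m; Σt_B = 27010 m; Σ(ρt)_A = 97460.7; Σ(ρt)_B = 77788.8 (in m·g/cm³).
e = (36290 − 27010) − (97460.7 − 77788.8) / 3.2 = 3130 m.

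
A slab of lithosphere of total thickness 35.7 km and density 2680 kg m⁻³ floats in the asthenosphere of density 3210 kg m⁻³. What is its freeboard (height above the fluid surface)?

5.89 km

Floating equilibrium: submerged depth d = t ρ_obj/ρ_fluid = 35.7 km × 2680/3210 = 29.81 km.
Freeboard = t − d = 35.7 km − 29.81 km = 5.89 km.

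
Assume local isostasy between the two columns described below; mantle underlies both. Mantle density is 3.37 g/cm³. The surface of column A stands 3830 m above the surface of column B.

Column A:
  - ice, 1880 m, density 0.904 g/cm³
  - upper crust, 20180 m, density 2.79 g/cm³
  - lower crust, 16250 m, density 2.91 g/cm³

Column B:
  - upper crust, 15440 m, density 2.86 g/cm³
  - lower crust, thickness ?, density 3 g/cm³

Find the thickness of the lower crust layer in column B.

8200 m

Take the compensation level at the base of the deeper column (depth z_c below the surface of column A) and equate Σ ρ_i t_i down to z_c; mantle fills any gap and the z_c terms cancel.
Column A: 1880×0.904 + 20180×2.79 + 16250×2.91 + (z_c − 38310)×3.37
Column B: 3830×0 + 15440×2.86 + x×3 + (z_c − 3830 − 15440 − x)×3.37
The z_c×3.37 term appears on both sides and cancels. Collect the known terms of each column as K = Σ(ρt)_known − 3.37 × (depth of known layers): K_A = 105289.22 − 3.37×38310 = −23815.48; K_B = 44158.4 − 3.37×(3830 + 15440) = −20781.5.
Balance: K_A = K_B − x×(3.37 − 3), so x = (K_B − K_A)/(3.37 − 3) = 3033.98/0.37 = 8200 m.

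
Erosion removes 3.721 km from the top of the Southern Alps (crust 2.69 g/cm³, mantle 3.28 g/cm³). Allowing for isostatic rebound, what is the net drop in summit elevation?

0.669 km

Rebound u = e ρ_c/ρ_m = 3.721 km × 2.69/3.28 = 3.052 km.
Net surface drop = e − u = 3.721 km − 3.052 km = e (ρ_m − ρ_c)/ρ_m = 0.669 km.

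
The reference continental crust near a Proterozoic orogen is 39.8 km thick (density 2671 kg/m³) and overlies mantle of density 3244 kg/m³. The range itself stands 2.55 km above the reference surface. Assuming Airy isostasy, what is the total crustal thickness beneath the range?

Root depth r = h ρ_c / (ρ_m − ρ_c) = 2.55 km × 2671 / 573 = 11.89 km.
Total thickness = T + h + r = 39.8 km + 2.55 km + 11.89 km = 54.2 km.

54.2 km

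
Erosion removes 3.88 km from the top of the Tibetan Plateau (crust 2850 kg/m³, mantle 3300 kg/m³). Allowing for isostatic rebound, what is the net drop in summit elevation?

0.529 km

Rebound u = e ρ_c/ρ_m = 3.88 km × 2850/3300 = 3.351 km.
Net surface drop = e − u = 3.88 km − 3.351 km = e (ρ_m − ρ_c)/ρ_m = 0.529 km.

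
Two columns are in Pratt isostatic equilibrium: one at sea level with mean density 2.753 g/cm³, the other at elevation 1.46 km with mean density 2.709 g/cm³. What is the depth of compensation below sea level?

89.9 km

ρ_ref D = ρ (D + h) → D (ρ_ref − ρ) = ρ h.
D = ρ h/(ρ_ref − ρ) = 2.709 × 1.46 km/(2.753 − 2.709) = 89.9 km.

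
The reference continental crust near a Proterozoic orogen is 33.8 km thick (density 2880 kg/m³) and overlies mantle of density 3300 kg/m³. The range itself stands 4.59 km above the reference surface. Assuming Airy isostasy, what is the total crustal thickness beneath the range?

69.9 km

Root depth r = h ρ_c / (ρ_m − ρ_c) = 4.59 km × 2880 / 420 = 31.47 km.
Total thickness = T + h + r = 33.8 km + 4.59 km + 31.47 km = 69.9 km.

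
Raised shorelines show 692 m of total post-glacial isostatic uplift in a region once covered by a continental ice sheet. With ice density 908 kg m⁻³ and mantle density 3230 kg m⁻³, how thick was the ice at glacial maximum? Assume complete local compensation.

2460 m

u = t ρ_ice/ρ_m → t = u ρ_m/ρ_ice = 692 m × 3230/908 = 2460 m.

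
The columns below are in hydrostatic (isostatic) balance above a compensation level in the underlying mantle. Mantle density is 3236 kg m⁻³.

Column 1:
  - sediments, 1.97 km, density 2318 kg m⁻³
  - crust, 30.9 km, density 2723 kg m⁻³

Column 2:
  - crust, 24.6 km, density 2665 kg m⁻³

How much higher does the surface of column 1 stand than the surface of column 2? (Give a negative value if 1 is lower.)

1.12 km

For any compensation level in the mantle, the mantle terms cancel and isostasy reduces to e = (Σt_1 − Σt_2) − (Σ(ρt)_1 − Σ(ρt)_2) / ρ_m.
Σt_1 = 32.87 km; Σt_2 = 24.6 km; Σ(ρt)_1 = 88707.16; Σ(ρt)_2 = 65559 (in km·kg m⁻³).
e = (32.87 − 24.6) − (88707.16 − 65559) / 3236 = 1.12 km.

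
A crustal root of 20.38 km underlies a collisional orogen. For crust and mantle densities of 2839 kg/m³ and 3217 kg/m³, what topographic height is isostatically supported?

2.71 km

For local isostatic compensation: ρ_c h = (ρ_m − ρ_c) r.
h = r (ρ_m − ρ_c) / ρ_c = 20.38 km × (3217 − 2839) / 2839 = 2.71 km.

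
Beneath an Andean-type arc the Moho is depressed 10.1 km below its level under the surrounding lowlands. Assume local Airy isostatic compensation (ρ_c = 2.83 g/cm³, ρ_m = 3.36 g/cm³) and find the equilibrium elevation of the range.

1.89 km

Equating mass per unit area of the two columns: ρ_c h = (ρ_m − ρ_c) r.
h = r (ρ_m − ρ_c) / ρ_c = 10.1 km × (3.36 − 2.83) / 2.83 = 1.89 km.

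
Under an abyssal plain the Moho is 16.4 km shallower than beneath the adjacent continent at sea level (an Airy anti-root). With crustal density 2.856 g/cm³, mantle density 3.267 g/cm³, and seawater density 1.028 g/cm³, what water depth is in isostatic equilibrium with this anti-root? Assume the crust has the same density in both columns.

Replacing a thickness d of crust by seawater at the top must be balanced by replacing crust with mantle at the base: d (ρ_c − ρ_w) = a (ρ_m − ρ_c).
d = a (ρ_m − ρ_c)/(ρ_c − ρ_w) = 16.4 km × 0.411/1.828 = 3.69 km.

3.69 km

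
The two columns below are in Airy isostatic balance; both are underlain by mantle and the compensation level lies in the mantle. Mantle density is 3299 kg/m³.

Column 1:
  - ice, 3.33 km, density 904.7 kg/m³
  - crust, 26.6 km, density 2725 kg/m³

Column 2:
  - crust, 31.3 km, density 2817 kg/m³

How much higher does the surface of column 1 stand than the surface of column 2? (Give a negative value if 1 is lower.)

2.47 km

For any compensation level in the mantle, the mantle terms cancel and isostasy reduces to e = (Σt_1 − Σt_2) − (Σ(ρt)_1 − Σ(ρt)_2) / ρ_m.
Σt_1 = 29.93 km; Σt_2 = 31.3 km; Σ(ρt)_1 = 75497.651; Σ(ρt)_2 = 88172.1 (in km·kg/m³).
e = (29.93 − 31.3) − (75497.651 − 88172.1) / 3299 = 2.47 km.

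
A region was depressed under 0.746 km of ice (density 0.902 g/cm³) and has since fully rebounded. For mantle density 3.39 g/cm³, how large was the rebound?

Removing the load lets mantle flow back in; uplift u satisfies ρ_ice t = ρ_m u.
u = t ρ_ice/ρ_m = 0.746 km × 0.902/3.39 = 0.198 km.

0.198 km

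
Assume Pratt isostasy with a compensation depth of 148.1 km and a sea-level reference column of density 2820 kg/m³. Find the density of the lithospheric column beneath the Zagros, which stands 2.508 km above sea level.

Pratt balance: ρ_ref D = ρ (D + h).
ρ = ρ_ref D/(D + h) = 2820 × 148.1 km/(148.1 km + 2.508 km) = 2770 kg/m³.

2770 kg/m³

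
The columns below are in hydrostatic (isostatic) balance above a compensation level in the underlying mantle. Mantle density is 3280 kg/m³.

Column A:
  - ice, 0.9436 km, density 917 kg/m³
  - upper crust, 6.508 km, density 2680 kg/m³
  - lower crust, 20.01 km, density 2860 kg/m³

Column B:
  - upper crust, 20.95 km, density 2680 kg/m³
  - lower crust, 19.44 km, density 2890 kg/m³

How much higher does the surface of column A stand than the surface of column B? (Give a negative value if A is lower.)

For any compensation level in the mantle, the mantle terms cancel and isostasy reduces to e = (Σt_A − Σt_B) − (Σ(ρt)_A − Σ(ρt)_B) / ρ_m.
Σt_A = 27.4616 km; Σt_B = 40.39 km; Σ(ρt)_A = 75535.3212; Σ(ρt)_B = 112327.6 (in km·kg/m³).
e = (27.4616 − 40.39) − (75535.3212 − 112327.6) / 3280 = −1.71 km.

−1.71 km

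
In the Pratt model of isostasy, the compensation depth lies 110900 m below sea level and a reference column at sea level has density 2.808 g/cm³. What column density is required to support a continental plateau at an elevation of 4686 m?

2.69 g/cm³

Pratt balance: ρ_ref D = ρ (D + h).
ρ = ρ_ref D/(D + h) = 2.808 × 110900 m/(110900 m + 4686 m) = 2.69 g/cm³.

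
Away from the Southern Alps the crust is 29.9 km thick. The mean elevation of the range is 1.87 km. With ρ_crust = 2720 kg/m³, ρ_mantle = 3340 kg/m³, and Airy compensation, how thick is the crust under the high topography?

40 km

Root depth r = h ρ_c / (ρ_m − ρ_c) = 1.87 km × 2720 / 620 = 8.204 km.
Total thickness = T + h + r = 29.9 km + 1.87 km + 8.204 km = 40 km.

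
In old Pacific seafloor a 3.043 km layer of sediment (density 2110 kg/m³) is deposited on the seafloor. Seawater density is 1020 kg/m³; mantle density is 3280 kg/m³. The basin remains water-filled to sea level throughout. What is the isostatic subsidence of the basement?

Submarine loading: the sediment displaces seawater, and the subsidence is in turn flooded, so s (ρ_m − ρ_w) = t (ρ_sed − ρ_w).
s = 3.043 km × (2110 − 1020) / (3280 − 1020) = 1.47 km.

1.47 km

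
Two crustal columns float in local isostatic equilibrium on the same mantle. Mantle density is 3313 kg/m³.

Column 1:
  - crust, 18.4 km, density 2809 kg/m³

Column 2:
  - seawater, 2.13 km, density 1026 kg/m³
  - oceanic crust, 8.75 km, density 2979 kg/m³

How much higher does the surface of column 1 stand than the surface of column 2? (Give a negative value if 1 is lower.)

For any compensation level in the mantle, the mantle terms cancel and isostasy reduces to e = (Σt_1 − Σt_2) − (Σ(ρt)_1 − Σ(ρt)_2) / ρ_m.
Σt_1 = 18.4 km; Σt_2 = 10.88 km; Σ(ρt)_1 = 51685.6; Σ(ρt)_2 = 28251.63 (in km·kg/m³).
e = (18.4 − 10.88) − (51685.6 − 28251.63) / 3313 = 0.447 km.

0.447 km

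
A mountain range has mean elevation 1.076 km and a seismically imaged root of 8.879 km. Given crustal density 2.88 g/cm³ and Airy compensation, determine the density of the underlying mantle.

3.23 g/cm³

Airy balance: ρ_c h = (ρ_m − ρ_c) r → ρ_m = ρ_c (1 + h/r).
ρ_m = 2.88 × (1 + 1.076 km/8.879 km) = 3.23 g/cm³.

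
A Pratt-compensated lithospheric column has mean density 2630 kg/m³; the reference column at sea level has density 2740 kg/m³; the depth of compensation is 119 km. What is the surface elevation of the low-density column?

ρ_ref D = ρ (D + h) → h = D (ρ_ref − ρ)/ρ.
h = 119 km × (2740 − 2630)/2630 = 4.98 km.

4.98 km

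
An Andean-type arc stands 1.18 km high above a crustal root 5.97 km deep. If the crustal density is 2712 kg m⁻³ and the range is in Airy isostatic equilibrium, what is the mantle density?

Airy balance: ρ_c h = (ρ_m − ρ_c) r → ρ_m = ρ_c (1 + h/r).
ρ_m = 2712 × (1 + 1.18 km/5.97 km) = 3250 kg m⁻³.

3250 kg m⁻³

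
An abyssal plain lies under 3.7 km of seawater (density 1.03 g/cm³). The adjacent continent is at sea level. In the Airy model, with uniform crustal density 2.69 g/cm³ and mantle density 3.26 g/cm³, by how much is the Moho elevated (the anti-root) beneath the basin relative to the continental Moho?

10.8 km

Isostatic balance requires: replacing crust with seawater at the top is compensated by replacing crust with mantle at the base: d (ρ_c − ρ_w) = a (ρ_m − ρ_c).
a = d (ρ_c − ρ_w)/(ρ_m − ρ_c) = 3.7 km × 1.66/0.57 = 10.8 km.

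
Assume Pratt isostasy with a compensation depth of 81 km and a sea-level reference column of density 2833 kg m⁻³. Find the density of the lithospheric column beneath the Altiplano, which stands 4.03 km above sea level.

2700 kg m⁻³

Pratt balance: ρ_ref D = ρ (D + h).
ρ = ρ_ref D/(D + h) = 2833 × 81 km/(81 km + 4.03 km) = 2700 kg m⁻³.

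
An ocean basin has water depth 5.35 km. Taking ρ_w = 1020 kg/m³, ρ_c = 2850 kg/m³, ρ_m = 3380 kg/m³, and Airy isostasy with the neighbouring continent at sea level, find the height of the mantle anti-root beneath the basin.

For local isostatic compensation: replacing crust with seawater at the top is compensated by replacing crust with mantle at the base: d (ρ_c − ρ_w) = a (ρ_m − ρ_c).
a = d (ρ_c − ρ_w)/(ρ_m − ρ_c) = 5.35 km × 1830/530 = 18.5 km.

18.5 km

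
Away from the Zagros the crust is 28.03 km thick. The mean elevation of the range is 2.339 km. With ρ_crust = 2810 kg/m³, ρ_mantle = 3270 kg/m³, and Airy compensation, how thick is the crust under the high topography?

44.7 km

Root depth r = h ρ_c / (ρ_m − ρ_c) = 2.339 km × 2810 / 460 = 14.29 km.
Total thickness = T + h + r = 28.03 km + 2.339 km + 14.29 km = 44.7 km.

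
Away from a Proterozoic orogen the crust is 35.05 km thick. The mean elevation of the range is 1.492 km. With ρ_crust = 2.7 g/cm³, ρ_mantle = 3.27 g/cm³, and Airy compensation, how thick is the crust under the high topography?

43.6 km

Root depth r = h ρ_c / (ρ_m − ρ_c) = 1.492 km × 2.7 / 0.57 = 7.067 km.
Total thickness = T + h + r = 35.05 km + 1.492 km + 7.067 km = 43.6 km.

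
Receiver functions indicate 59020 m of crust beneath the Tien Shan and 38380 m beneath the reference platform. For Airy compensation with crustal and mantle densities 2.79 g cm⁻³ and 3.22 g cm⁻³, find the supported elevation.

2760 m

Excess crust Δ = 59020 m − 38380 m = 20640 m, split between elevation h and root r with h + r = Δ.
Airy balance ρ_c h = (ρ_m − ρ_c) r gives r = h ρ_c/(ρ_m − ρ_c), so h (1 + ρ_c/(ρ_m − ρ_c)) = Δ, i.e. h = Δ (ρ_m − ρ_c)/ρ_m.
h = 20640 m × 0.43/3.22 = 2760 m.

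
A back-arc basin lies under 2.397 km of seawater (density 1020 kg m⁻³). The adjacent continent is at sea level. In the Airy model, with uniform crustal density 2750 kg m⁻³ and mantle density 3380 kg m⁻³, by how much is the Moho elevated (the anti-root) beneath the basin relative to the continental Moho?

6.58 km

Balancing pressure at the compensation depth: replacing crust with seawater at the top is compensated by replacing crust with mantle at the base: d (ρ_c − ρ_w) = a (ρ_m − ρ_c).
a = d (ρ_c − ρ_w)/(ρ_m − ρ_c) = 2.397 km × 1730/630 = 6.58 km.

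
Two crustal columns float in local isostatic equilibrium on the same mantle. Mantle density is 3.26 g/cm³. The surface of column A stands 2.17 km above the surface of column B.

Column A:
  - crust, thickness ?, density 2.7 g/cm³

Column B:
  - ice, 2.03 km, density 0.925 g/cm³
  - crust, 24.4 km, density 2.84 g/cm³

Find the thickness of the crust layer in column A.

39.4 km

Take the compensation level at the base of the deeper column (depth z_c below the surface of column A) and equate Σ ρ_i t_i down to z_c; mantle fills any gap and the z_c terms cancel.
Column A: x×2.7 + (z_c − 0 − x)×3.26
Column B: 2.17×0 + 2.03×0.925 + 24.4×2.84 + (z_c − 2.17 − 26.43)×3.26
The z_c×3.26 term appears on both sides and cancels. Collect the known terms of each column as K = Σ(ρt)_known − 3.26 × (depth of known layers): K_A = 0 − 3.26×0 = 0; K_B = 71.17375 − 3.26×(2.17 + 26.43) = −22.06225.
Balance: K_A − x×(3.26 − 2.7) = K_B, so x = (K_A − K_B)/(3.26 − 2.7) = 22.0622/0.56 = 39.4 km.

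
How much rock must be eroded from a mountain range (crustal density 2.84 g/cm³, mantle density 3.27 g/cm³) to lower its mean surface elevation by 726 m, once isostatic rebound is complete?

Net drop Δ = e − u = e − e ρ_c/ρ_m = e (ρ_m − ρ_c)/ρ_m.
e = Δ ρ_m/(ρ_m − ρ_c) = 726 m × 3.27/0.43 = 5520 m.

5520 m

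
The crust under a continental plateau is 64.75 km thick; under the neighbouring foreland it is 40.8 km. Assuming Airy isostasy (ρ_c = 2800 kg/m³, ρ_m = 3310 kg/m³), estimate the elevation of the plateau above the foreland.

3.69 km

Excess crust Δ = 64.75 km − 40.8 km = 23.95 km, split between elevation h and root r with h + r = Δ.
Airy balance ρ_c h = (ρ_m − ρ_c) r gives r = h ρ_c/(ρ_m − ρ_c), so h (1 + ρ_c/(ρ_m − ρ_c)) = Δ, i.e. h = Δ (ρ_m − ρ_c)/ρ_m.
h = 23.95 km × 510/3310 = 3.69 km.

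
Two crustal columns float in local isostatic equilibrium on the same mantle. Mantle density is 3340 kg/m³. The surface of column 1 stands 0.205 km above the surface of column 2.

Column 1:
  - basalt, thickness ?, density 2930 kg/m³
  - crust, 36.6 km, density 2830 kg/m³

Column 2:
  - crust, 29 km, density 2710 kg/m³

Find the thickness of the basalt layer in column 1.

Take the compensation level at the base of the deeper column (depth z_c below the surface of column 1) and equate Σ ρ_i t_i down to z_c; mantle fills any gap and the z_c terms cancel.
Column 1: x×2930 + 36.6×2830 + (z_c − 36.6 − x)×3340
Column 2: 0.205×0 + 29×2710 + (z_c − 0.205 − 29)×3340
The z_c×3340 term appears on both sides and cancels. Collect the known terms of each column as K = Σ(ρt)_known − 3340 × (depth of known layers): K_1 = 103578 − 3340×36.6 = −18666; K_2 = 78590 − 3340×(0.205 + 29) = −18954.7.
Balance: K_1 − x×(3340 − 2930) = K_2, so x = (K_1 − K_2)/(3340 − 2930) = 288.7/410 = 0.704 km.

0.704 km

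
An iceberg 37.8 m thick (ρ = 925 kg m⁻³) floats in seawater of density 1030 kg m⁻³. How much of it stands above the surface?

Floating equilibrium: submerged depth d = t ρ_obj/ρ_fluid = 37.8 m × 925/1030 = 33.95 m.
Freeboard = t − d = 37.8 m − 33.95 m = 3.85 m.

3.85 m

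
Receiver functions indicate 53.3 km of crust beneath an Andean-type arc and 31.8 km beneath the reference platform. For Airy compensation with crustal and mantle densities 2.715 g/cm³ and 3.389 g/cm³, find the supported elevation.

4.28 km

Excess crust Δ = 53.3 km − 31.8 km = 21.5 km, split between elevation h and root r with h + r = Δ.
Airy balance ρ_c h = (ρ_m − ρ_c) r gives r = h ρ_c/(ρ_m − ρ_c), so h (1 + ρ_c/(ρ_m − ρ_c)) = Δ, i.e. h = Δ (ρ_m − ρ_c)/ρ_m.
h = 21.5 km × 0.674/3.389 = 4.28 km.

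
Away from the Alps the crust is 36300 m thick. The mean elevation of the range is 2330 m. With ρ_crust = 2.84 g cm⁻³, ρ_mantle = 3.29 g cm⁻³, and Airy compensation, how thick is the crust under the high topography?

53300 m

Root depth r = h ρ_c / (ρ_m − ρ_c) = 2330 m × 2.84 / 0.45 = 14700 m.
Total thickness = T + h + r = 36300 m + 2330 m + 14700 m = 53300 m.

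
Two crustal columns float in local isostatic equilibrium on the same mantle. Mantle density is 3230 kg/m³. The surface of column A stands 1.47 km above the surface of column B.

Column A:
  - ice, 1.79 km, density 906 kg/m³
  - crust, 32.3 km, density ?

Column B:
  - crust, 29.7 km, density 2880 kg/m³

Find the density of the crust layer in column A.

Take the compensation level at the base of the deeper column (depth z_c below the surface of column A) and equate Σ ρ_i t_i down to z_c; mantle fills any gap and the z_c terms cancel.
Column A: 1.79×906 + 32.3×ρ + (z_c − 34.09)×3230
Column B: 1.47×0 + 29.7×2880 + (z_c − 1.47 − 29.7)×3230
The z_c×3230 term appears on both sides and cancels. Collect the known terms of each column as K = Σ(ρt)_known − 3230 × (depth of known layers): K_A = 1621.74 − 3230×34.09 = −108488.96; K_B = 85536 − 3230×(1.47 + 29.7) = −15143.1.
Balance: K_A + 32.3×ρ = K_B, so ρ = (K_B − K_A)/32.3 = 93345.9/32.3 = 2890 kg/m³.

2890 kg/m³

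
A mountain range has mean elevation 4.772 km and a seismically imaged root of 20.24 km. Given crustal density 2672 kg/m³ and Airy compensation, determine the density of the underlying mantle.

3300 kg/m³

Airy balance: ρ_c h = (ρ_m − ρ_c) r → ρ_m = ρ_c (1 + h/r).
ρ_m = 2672 × (1 + 4.772 km/20.24 km) = 3300 kg/m³.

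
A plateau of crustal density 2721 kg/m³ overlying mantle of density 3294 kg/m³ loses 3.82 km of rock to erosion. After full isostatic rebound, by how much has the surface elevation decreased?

0.664 km

Rebound u = e ρ_c/ρ_m = 3.82 km × 2721/3294 = 3.156 km.
Net surface drop = e − u = 3.82 km − 3.156 km = e (ρ_m − ρ_c)/ρ_m = 0.664 km.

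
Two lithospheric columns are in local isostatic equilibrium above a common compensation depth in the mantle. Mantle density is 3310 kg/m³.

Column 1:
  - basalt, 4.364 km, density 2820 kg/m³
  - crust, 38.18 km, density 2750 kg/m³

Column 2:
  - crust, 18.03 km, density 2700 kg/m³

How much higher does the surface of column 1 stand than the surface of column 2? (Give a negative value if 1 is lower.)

For any compensation level in the mantle, the mantle terms cancel and isostasy reduces to e = (Σt_1 − Σt_2) − (Σ(ρt)_1 − Σ(ρt)_2) / ρ_m.
Σt_1 = 42.544 km; Σt_2 = 18.03 km; Σ(ρt)_1 = 117301.48; Σ(ρt)_2 = 48681 (in km·kg/m³).
e = (42.544 − 18.03) − (117301.48 − 48681) / 3310 = 3.78 km.

3.78 km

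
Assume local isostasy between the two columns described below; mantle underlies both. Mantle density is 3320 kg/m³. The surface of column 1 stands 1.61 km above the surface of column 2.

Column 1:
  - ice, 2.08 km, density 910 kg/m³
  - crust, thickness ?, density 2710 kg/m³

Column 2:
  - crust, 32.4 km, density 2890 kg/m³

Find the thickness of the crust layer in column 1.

Take the compensation level at the base of the deeper column (depth z_c below the surface of column 1) and equate Σ ρ_i t_i down to z_c; mantle fills any gap and the z_c terms cancel.
Column 1: 2.08×910 + x×2710 + (z_c − 2.08 − x)×3320
Column 2: 1.61×0 + 32.4×2890 + (z_c − 1.61 − 32.4)×3320
The z_c×3320 term appears on both sides and cancels. Collect the known terms of each column as K = Σ(ρt)_known − 3320 × (depth of known layers): K_1 = 1892.8 − 3320×2.08 = −5012.8; K_2 = 93636 − 3320×(1.61 + 32.4) = −19277.2.
Balance: K_1 − x×(3320 − 2710) = K_2, so x = (K_1 − K_2)/(3320 − 2710) = 14264.4/610 = 23.4 km.

23.4 km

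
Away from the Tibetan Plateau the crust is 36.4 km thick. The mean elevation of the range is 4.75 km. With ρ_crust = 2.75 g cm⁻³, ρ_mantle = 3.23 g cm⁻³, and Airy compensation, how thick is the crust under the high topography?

68.4 km

Root depth r = h ρ_c / (ρ_m − ρ_c) = 4.75 km × 2.75 / 0.48 = 27.21 km.
Total thickness = T + h + r = 36.4 km + 4.75 km + 27.21 km = 68.4 km.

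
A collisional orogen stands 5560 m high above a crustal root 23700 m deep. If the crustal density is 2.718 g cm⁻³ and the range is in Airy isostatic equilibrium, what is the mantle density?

Airy balance: ρ_c h = (ρ_m − ρ_c) r → ρ_m = ρ_c (1 + h/r).
ρ_m = 2.718 × (1 + 5560 m/23700 m) = 3.36 g cm⁻³.

3.36 g cm⁻³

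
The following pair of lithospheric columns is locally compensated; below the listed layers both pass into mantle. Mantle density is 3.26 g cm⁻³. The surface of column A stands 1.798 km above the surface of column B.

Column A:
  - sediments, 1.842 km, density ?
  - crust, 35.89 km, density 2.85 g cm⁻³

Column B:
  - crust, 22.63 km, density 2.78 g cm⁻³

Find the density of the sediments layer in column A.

Take the compensation level at the base of the deeper column (depth z_c below the surface of column A) and equate Σ ρ_i t_i down to z_c; mantle fills any gap and the z_c terms cancel.
Column A: 1.842×ρ + 35.89×2.85 + (z_c − 37.732)×3.26
Column B: 1.798×0 + 22.63×2.78 + (z_c − 1.798 − 22.63)×3.26
The z_c×3.26 term appears on both sides and cancels. Collect the known terms of each column as K = Σ(ρt)_known − 3.26 × (depth of known layers): K_A = 102.2865 − 3.26×37.732 = −20.71982; K_B = 62.9114 − 3.26×(1.798 + 22.63) = −16.72388.
Balance: K_A + 1.842×ρ = K_B, so ρ = (K_B − K_A)/1.842 = 3.99594/1.842 = 2.17 g cm⁻³.

2.17 g cm⁻³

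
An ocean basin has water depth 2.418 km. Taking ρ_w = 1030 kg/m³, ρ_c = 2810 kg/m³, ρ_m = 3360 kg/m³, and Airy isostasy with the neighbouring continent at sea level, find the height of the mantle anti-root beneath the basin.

7.83 km

In Airy isostatic equilibrium: replacing crust with seawater at the top is compensated by replacing crust with mantle at the base: d (ρ_c − ρ_w) = a (ρ_m − ρ_c).
a = d (ρ_c − ρ_w)/(ρ_m − ρ_c) = 2.418 km × 1780/550 = 7.83 km.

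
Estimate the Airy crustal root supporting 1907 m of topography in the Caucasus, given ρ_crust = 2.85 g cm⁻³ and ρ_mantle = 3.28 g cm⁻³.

12600 m

By Archimedes' principle applied to the lithosphere: the weight of the topography is balanced by the buoyancy of the root, ρ_c h = (ρ_m − ρ_c) r.
r = h · ρ_c / (ρ_m − ρ_c) = 1907 m × 2.85 / (3.28 − 2.85) = 12600 m.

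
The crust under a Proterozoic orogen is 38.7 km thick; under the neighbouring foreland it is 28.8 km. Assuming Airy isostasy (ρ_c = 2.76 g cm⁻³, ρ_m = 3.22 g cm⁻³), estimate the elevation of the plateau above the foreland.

1.41 km

Excess crust Δ = 38.7 km − 28.8 km = 9.9 km, split between elevation h and root r with h + r = Δ.
Airy balance ρ_c h = (ρ_m − ρ_c) r gives r = h ρ_c/(ρ_m − ρ_c), so h (1 + ρ_c/(ρ_m − ρ_c)) = Δ, i.e. h = Δ (ρ_m − ρ_c)/ρ_m.
h = 9.9 km × 0.46/3.22 = 1.41 km.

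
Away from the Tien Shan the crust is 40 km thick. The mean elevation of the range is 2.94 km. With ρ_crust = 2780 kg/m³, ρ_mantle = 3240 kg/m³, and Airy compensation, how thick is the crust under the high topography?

60.7 km

Root depth r = h ρ_c / (ρ_m − ρ_c) = 2.94 km × 2780 / 460 = 17.77 km.
Total thickness = T + h + r = 40 km + 2.94 km + 17.77 km = 60.7 km.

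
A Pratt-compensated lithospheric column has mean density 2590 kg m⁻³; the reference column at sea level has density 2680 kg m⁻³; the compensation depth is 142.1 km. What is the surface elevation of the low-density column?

4.94 km

ρ_ref D = ρ (D + h) → h = D (ρ_ref − ρ)/ρ.
h = 142.1 km × (2680 − 2590)/2590 = 4.94 km.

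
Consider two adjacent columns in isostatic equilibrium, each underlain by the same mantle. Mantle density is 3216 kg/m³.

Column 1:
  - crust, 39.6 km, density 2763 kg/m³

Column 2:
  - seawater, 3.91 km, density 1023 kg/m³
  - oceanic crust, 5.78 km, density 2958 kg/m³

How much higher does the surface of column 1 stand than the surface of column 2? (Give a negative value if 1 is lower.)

2.45 km

For any compensation level in the mantle, the mantle terms cancel and isostasy reduces to e = (Σt_1 − Σt_2) − (Σ(ρt)_1 − Σ(ρt)_2) / ρ_m.
Σt_1 = 39.6 km; Σt_2 = 9.69 km; Σ(ρt)_1 = 109414.8; Σ(ρt)_2 = 21097.17 (in km·kg/m³).
e = (39.6 − 9.69) − (109414.8 − 21097.17) / 3216 = 2.45 km.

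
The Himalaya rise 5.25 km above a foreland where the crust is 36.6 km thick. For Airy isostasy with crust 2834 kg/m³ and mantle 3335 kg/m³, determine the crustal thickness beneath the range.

Root depth r = h ρ_c / (ρ_m − ρ_c) = 5.25 km × 2834 / 501 = 29.7 km.
Total thickness = T + h + r = 36.6 km + 5.25 km + 29.7 km = 71.5 km.

71.5 km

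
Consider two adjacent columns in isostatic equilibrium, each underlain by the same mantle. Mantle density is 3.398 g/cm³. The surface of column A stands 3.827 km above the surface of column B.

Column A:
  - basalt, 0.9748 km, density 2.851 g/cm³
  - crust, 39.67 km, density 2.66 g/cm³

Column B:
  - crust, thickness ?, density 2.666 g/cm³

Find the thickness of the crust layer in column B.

Take the compensation level at the base of the deeper column (depth z_c below the surface of column A) and equate Σ ρ_i t_i down to z_c; mantle fills any gap and the z_c terms cancel.
Column A: 0.9748×2.851 + 39.67×2.66 + (z_c − 40.6448)×3.398
Column B: 3.827×0 + x×2.666 + (z_c − 3.827 − 0 − x)×3.398
The z_c×3.398 term appears on both sides and cancels. Collect the known terms of each column as K = Σ(ρt)_known − 3.398 × (depth of known layers): K_A = 108.301355 − 3.398×40.6448 = −29.8096756; K_B = 0 − 3.398×(3.827 + 0) = −13.004146.
Balance: K_A = K_B − x×(3.398 − 2.666), so x = (K_B − K_A)/(3.398 − 2.666) = 16.8055/0.732 = 23 km.

23 km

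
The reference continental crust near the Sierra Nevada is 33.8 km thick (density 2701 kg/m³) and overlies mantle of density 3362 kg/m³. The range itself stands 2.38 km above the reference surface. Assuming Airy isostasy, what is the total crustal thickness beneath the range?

Root depth r = h ρ_c / (ρ_m − ρ_c) = 2.38 km × 2701 / 661 = 9.725 km.
Total thickness = T + h + r = 33.8 km + 2.38 km + 9.725 km = 45.9 km.

45.9 km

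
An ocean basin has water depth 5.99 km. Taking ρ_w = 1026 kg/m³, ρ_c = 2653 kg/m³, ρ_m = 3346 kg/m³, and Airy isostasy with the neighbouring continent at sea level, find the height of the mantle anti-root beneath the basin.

By Archimedes' principle applied to the lithosphere: replacing crust with seawater at the top is compensated by replacing crust with mantle at the base: d (ρ_c − ρ_w) = a (ρ_m − ρ_c).
a = d (ρ_c − ρ_w)/(ρ_m − ρ_c) = 5.99 km × 1627/693 = 14.1 km.

14.1 km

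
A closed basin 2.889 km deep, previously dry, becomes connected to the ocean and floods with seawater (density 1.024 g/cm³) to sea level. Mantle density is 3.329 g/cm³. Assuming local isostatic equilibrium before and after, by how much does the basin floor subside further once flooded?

After flooding the water column is d + s deep. Its weight must equal the weight of mantle displaced by the extra subsidence s: (d + s) ρ_w = s ρ_m.
s = d ρ_w / (ρ_m − ρ_w) = 2.889 km × 1.024/(3.329 − 1.024) = 1.28 km.

1.28 km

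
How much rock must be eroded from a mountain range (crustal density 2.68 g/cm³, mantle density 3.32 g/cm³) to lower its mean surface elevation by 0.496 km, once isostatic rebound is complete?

Net drop Δ = e − u = e − e ρ_c/ρ_m = e (ρ_m − ρ_c)/ρ_m.
e = Δ ρ_m/(ρ_m − ρ_c) = 0.496 km × 3.32/0.64 = 2.57 km.

2.57 km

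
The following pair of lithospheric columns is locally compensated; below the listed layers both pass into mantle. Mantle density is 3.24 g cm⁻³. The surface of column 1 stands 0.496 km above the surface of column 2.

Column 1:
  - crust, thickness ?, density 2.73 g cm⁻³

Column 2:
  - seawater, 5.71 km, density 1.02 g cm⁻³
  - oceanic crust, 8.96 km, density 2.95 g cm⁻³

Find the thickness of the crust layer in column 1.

Take the compensation level at the base of the deeper column (depth z_c below the surface of column 1) and equate Σ ρ_i t_i down to z_c; mantle fills any gap and the z_c terms cancel.
Column 1: x×2.73 + (z_c − 0 − x)×3.24
Column 2: 0.496×0 + 5.71×1.02 + 8.96×2.95 + (z_c − 0.496 − 14.67)×3.24
The z_c×3.24 term appears on both sides and cancels. Collect the known terms of each column as K = Σ(ρt)_known − 3.24 × (depth of known layers): K_1 = 0 − 3.24×0 = 0; K_2 = 32.2562 − 3.24×(0.496 + 14.67) = −16.88164.
Balance: K_1 − x×(3.24 − 2.73) = K_2, so x = (K_1 − K_2)/(3.24 − 2.73) = 16.8816/0.51 = 33.1 km.

33.1 km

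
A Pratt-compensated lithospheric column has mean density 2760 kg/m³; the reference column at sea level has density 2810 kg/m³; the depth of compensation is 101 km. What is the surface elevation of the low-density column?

ρ_ref D = ρ (D + h) → h = D (ρ_ref − ρ)/ρ.
h = 101 km × (2810 − 2760)/2760 = 1.83 km.

1.83 km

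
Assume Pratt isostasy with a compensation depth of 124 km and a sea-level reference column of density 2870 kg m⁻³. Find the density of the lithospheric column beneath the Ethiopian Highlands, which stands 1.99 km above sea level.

2820 kg m⁻³

Pratt balance: ρ_ref D = ρ (D + h).
ρ = ρ_ref D/(D + h) = 2870 × 124 km/(124 km + 1.99 km) = 2820 kg m⁻³.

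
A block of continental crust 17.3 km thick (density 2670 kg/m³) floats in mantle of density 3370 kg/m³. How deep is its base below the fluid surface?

Draft d = t ρ_obj/ρ_fluid = 17.3 km × 2670/3370 = 13.7 km.

13.7 km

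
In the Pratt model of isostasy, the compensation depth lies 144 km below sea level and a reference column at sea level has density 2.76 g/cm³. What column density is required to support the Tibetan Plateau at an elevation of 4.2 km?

Pratt balance: ρ_ref D = ρ (D + h).
ρ = ρ_ref D/(D + h) = 2.76 × 144 km/(144 km + 4.2 km) = 2.68 g/cm³.

2.68 g/cm³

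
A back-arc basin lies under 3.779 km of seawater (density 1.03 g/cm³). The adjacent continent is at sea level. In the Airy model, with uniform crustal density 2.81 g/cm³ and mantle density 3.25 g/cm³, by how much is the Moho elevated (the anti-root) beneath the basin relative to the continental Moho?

15.3 km

Balancing pressure at the compensation depth: replacing crust with seawater at the top is compensated by replacing crust with mantle at the base: d (ρ_c − ρ_w) = a (ρ_m − ρ_c).
a = d (ρ_c − ρ_w)/(ρ_m − ρ_c) = 3.779 km × 1.78/0.44 = 15.3 km.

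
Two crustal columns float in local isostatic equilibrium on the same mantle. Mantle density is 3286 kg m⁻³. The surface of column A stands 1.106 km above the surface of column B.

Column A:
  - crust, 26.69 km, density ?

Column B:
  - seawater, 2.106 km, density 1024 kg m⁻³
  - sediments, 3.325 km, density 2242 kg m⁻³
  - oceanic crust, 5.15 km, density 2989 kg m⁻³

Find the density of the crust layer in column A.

2780 kg m⁻³

Take the compensation level at the base of the deeper column (depth z_c below the surface of column A) and equate Σ ρ_i t_i down to z_c; mantle fills any gap and the z_c terms cancel.
Column A: 26.69×ρ + (z_c − 26.69)×3286
Column B: 1.106×0 + 2.106×1024 + 3.325×2242 + 5.15×2989 + (z_c − 1.106 − 10.581)×3286
The z_c×3286 term appears on both sides and cancels. Collect the known terms of each column as K = Σ(ρt)_known − 3286 × (depth of known layers): K_A = 0 − 3286×26.69 = −87703.34; K_B = 25004.544 − 3286×(1.106 + 10.581) = −13398.938.
Balance: K_A + 26.69×ρ = K_B, so ρ = (K_B − K_A)/26.69 = 74304.4/26.69 = 2780 kg m⁻³.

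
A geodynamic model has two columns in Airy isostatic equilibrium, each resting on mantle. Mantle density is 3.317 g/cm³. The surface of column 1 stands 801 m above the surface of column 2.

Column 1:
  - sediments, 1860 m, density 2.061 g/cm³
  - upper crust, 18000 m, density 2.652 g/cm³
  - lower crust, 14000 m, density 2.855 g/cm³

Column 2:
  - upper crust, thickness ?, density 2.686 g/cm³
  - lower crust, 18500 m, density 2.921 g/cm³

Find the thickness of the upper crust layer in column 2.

Take the compensation level at the base of the deeper column (depth z_c below the surface of column 1) and equate Σ ρ_i t_i down to z_c; mantle fills any gap and the z_c terms cancel.
Column 1: 1860×2.061 + 18000×2.652 + 14000×2.855 + (z_c − 33860)×3.317
Column 2: 801×0 + x×2.686 + 18500×2.921 + (z_c − 801 − 18500 − x)×3.317
The z_c×3.317 term appears on both sides and cancels. Collect the known terms of each column as K = Σ(ρt)_known − 3.317 × (depth of known layers): K_1 = 91539.46 − 3.317×33860 = −20774.16; K_2 = 54038.5 − 3.317×(801 + 18500) = −9982.917.
Balance: K_1 = K_2 − x×(3.317 − 2.686), so x = (K_2 − K_1)/(3.317 − 2.686) = 10791.2/0.631 = 17100 m.

17100 m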